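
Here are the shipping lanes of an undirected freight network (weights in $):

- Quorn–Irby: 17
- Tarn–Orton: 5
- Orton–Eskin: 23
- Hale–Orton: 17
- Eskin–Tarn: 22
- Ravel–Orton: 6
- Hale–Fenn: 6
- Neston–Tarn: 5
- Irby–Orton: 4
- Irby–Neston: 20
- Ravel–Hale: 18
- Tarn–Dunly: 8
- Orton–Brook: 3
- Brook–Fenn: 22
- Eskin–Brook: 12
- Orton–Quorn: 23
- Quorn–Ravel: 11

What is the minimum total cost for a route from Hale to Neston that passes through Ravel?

$34

Shortest Hale→Ravel: Hale → Ravel = 18
Shortest Ravel→Neston: Ravel → Orton → Tarn → Neston = 16
Total via Ravel: 18 + 16 = $34.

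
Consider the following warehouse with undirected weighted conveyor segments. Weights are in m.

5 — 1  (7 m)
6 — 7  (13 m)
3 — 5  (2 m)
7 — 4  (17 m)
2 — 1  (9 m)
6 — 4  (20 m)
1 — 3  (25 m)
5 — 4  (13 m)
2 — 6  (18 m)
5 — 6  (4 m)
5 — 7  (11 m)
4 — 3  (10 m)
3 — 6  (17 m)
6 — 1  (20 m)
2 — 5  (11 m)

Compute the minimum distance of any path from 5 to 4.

12 m

Candidate routes:
5 → 4: 13 = 13
5 → 3 → 4: 2+10 = 12
5 → 6 → 4: 4+20 = 24
The minimum is 12 m via 5 → 3 → 4.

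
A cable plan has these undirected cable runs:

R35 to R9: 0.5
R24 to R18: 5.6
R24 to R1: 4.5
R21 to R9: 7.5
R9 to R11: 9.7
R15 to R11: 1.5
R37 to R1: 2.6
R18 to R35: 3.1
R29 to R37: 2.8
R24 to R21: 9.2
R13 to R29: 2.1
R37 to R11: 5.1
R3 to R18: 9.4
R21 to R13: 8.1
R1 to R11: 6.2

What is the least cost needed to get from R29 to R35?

Shortest distances from R29:
R29: 0
R13: 2.1  (via R29)
R37: 2.8  (via R29)
R1: 5.4  (via R37)
R11: 7.9  (via R37)
R15: 9.4  (via R11)
R24: 9.9  (via R1)
R21: 10.2  (via R13)
R18: 15.5  (via R24)
R9: 17.6  (via R11)
R35: 18.1  (via R9)
Shortest route: R29–R37–R11–R9–R35 = 18.1.

18.1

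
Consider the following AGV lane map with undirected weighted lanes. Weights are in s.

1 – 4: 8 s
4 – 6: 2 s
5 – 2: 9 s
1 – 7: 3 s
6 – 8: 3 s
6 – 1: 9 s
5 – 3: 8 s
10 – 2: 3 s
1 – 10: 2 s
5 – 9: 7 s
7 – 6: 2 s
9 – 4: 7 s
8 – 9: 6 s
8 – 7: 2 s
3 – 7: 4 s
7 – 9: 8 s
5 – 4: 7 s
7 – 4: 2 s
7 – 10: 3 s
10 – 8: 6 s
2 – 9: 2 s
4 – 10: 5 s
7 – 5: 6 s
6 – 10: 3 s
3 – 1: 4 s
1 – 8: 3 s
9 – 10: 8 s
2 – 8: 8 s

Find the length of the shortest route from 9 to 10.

5 s

Compare a few routes:
9 → 10: 8 = 8
9 → 2 → 10: 2+3 = 5
9 → 8 → 7 → 10: 6+2+3 = 11
9 → 8 → 1 → 10: 6+3+2 = 11
The minimum is 5 s via 9 → 2 → 10.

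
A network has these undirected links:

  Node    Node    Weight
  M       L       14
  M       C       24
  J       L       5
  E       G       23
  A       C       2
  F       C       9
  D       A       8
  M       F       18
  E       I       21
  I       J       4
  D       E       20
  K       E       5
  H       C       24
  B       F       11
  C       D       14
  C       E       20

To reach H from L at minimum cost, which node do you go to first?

Compare a few routes:
L–M–F–C–H: 14+18+9+24 = 65
L–M–C–H: 14+24+24 = 62
Cheapest is L–M–C–H at 62.
So from L the first move is to M.

M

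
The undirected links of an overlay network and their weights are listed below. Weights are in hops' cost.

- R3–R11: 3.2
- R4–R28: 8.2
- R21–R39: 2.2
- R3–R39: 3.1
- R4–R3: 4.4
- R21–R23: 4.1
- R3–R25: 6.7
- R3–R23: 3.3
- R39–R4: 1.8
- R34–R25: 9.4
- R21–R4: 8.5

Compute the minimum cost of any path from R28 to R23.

15.9 hops' cost

Settle nodes by increasing distance from R28:
R28: 0
R4: 8.2  (via R28)
R39: 10  (via R4)
R21: 12.2  (via R39)
R3: 12.6  (via R4)
R11: 15.8  (via R3)
R23: 15.9  (via R3)
Shortest route: R28–R4–R3–R23 = 15.9 hops' cost.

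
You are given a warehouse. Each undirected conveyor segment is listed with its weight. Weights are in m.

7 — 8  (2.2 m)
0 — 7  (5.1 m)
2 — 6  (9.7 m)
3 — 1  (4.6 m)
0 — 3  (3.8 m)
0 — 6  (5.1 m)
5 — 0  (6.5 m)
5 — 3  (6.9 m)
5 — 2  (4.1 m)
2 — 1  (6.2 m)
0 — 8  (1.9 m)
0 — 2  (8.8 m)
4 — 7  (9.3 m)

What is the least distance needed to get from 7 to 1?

Shortest distances from 7:
7: 0
8: 2.2  (via 7)
0: 4.1  (via 8)
3: 7.9  (via 0)
6: 9.2  (via 0)
4: 9.3  (via 7)
5: 10.6  (via 0)
1: 12.5  (via 3)
Shortest route: 7–8–0–3–1 = 12.5 m.

12.5 m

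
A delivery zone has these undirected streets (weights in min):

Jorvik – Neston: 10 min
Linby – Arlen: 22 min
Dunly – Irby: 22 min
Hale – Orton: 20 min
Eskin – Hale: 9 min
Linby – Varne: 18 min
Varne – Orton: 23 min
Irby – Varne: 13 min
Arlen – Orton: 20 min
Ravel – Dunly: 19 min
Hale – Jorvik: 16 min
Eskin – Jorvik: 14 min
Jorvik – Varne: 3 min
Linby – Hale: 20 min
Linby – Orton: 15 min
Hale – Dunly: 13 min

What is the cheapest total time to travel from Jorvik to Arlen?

Running Dijkstra from Jorvik:
Jorvik: 0
Varne: 3  (via Jorvik)
Neston: 10  (via Jorvik)
Eskin: 14  (via Jorvik)
Irby: 16  (via Varne)
Hale: 16  (via Jorvik)
Linby: 21  (via Varne)
Orton: 26  (via Varne)
Dunly: 29  (via Hale)
Arlen: 43  (via Linby)
Shortest route: Jorvik–Varne–Linby–Arlen = 43 min.

43 min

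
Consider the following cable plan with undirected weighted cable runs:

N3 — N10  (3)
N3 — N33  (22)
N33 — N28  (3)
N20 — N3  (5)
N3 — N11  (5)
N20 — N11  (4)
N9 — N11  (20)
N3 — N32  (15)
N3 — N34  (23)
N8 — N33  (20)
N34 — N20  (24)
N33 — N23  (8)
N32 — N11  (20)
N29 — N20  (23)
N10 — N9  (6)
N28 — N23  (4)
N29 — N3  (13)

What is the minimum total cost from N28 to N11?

30

Compare a few routes:
N28–N23–N33–N3–N20–N11: 4+8+22+5+4 = 43
N28–N23–N33–N3–N11: 4+8+22+5 = 39
N28–N33–N3–N11: 3+22+5 = 30
N28–N33–N3–N20–N11: 3+22+5+4 = 34
Cheapest is N28–N33–N3–N11 at 30.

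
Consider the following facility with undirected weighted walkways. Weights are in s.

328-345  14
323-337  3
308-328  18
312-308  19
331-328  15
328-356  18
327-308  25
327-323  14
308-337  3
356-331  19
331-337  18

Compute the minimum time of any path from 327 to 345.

Enumerating some paths:
327 → 308 → 337 → 331 → 328 → 345: 25+3+18+15+14 = 75
327 → 308 → 328 → 345: 25+18+14 = 57
327 → 323 → 337 → 331 → 328 → 345: 14+3+18+15+14 = 64
327 → 323 → 337 → 308 → 328 → 345: 14+3+3+18+14 = 52
The minimum is 52 s via 327 → 323 → 337 → 308 → 328 → 345.

52 s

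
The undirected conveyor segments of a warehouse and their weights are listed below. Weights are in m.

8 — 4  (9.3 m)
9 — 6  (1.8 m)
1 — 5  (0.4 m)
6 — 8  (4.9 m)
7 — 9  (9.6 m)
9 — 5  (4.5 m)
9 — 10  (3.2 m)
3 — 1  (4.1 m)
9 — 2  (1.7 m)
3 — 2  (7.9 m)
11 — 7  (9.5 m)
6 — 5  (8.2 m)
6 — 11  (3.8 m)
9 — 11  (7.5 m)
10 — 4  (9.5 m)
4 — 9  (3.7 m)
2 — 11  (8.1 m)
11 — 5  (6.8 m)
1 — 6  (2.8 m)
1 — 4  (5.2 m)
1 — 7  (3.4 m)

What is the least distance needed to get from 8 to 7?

11.1 m

Compare a few routes:
8–6–1–7: 4.9+2.8+3.4 = 11.1
8–6–9–7: 4.9+1.8+9.6 = 16.3
8–6–9–5–1–7: 4.9+1.8+4.5+0.4+3.4 = 15
The minimum is 11.1 m via 8–6–1–7.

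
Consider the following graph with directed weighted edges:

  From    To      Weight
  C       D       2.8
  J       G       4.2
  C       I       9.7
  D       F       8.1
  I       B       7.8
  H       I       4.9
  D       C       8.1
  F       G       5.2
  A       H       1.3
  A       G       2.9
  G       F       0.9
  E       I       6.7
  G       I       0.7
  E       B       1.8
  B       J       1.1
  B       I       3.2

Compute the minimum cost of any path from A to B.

Settle nodes by increasing distance from A:
A: 0
H: 1.3  (via A)
G: 2.9  (via A)
I: 3.6  (via G)
F: 3.8  (via G)
B: 11.4  (via I)
Shortest route: A → G → I → B = 11.4.

11.4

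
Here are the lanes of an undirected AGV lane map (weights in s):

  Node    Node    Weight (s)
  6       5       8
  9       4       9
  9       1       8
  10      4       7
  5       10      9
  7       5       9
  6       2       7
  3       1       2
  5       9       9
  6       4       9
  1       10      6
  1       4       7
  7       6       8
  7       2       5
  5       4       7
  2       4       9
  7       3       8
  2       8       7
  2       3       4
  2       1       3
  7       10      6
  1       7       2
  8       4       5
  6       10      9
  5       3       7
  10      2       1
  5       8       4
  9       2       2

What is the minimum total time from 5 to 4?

7 s

Shortest distances from 5:
5: 0
8: 4  (via 5)
3: 7  (via 5)
4: 7  (via 5)
Shortest route: 5–4 = 7 s.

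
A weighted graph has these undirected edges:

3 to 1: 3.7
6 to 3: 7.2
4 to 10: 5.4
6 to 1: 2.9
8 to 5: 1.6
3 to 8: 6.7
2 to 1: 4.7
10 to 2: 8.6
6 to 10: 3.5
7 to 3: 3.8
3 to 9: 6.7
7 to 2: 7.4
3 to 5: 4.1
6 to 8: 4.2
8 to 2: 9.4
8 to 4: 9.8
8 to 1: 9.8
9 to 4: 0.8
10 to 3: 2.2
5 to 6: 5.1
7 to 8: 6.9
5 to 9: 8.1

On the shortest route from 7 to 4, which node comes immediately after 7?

Candidate routes:
7–3–10–4: 3.8+2.2+5.4 = 11.4
7–3–9–4: 3.8+6.7+0.8 = 11.3
7–8–4: 6.9+9.8 = 16.7
The minimum is 11.3 via 7–3–9–4.
So from 7 the first move is to 3.

3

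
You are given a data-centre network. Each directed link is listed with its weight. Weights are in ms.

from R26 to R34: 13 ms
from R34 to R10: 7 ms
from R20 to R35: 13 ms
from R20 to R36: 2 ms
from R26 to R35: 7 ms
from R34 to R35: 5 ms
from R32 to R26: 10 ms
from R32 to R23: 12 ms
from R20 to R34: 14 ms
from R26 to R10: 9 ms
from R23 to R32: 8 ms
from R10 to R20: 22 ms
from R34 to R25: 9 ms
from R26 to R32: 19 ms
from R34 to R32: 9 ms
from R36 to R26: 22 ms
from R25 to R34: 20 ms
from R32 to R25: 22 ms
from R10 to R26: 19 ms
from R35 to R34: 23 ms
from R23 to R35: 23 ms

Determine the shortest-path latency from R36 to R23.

Candidate routes:
R36–R26–R32–R23: 22+19+12 = 53
R36–R26–R35–R34–R32–R23: 22+7+23+9+12 = 73
R36–R26–R34–R32–R23: 22+13+9+12 = 56
Cheapest is R36–R26–R32–R23 at 53 ms.

53 ms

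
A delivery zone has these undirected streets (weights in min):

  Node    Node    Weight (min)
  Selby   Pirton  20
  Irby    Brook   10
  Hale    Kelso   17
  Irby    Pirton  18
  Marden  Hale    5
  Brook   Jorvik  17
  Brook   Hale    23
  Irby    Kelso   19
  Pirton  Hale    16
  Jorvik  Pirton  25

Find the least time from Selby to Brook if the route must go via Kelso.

82 min

Shortest Selby→Kelso: Selby → Pirton → Hale → Kelso = 53
Shortest Kelso→Brook: Kelso → Irby → Brook = 29
Total via Kelso: 53 + 29 = 82 min.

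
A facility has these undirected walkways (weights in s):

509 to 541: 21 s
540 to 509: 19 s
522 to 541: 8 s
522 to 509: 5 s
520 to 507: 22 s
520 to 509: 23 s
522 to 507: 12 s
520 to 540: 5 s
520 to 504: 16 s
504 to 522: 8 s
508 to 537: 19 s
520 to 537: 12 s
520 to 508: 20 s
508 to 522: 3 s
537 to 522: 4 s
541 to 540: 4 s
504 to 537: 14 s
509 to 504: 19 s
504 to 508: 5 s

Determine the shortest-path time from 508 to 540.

Enumerating some paths:
508–522–537–520–540: 3+4+12+5 = 24
508–504–522–541–540: 5+8+8+4 = 25
508–522–541–540: 3+8+4 = 15
The minimum is 15 s via 508–522–541–540.

15 s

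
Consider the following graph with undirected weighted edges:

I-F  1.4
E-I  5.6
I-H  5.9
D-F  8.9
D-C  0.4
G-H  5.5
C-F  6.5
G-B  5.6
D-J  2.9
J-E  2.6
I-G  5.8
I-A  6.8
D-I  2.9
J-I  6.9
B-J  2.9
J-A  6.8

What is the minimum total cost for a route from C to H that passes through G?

Shortest C→G: C → D → I → G = 9.1
Best G to H: G → H costing 5.5
Total via G: 9.1 + 5.5 = 14.6.

14.6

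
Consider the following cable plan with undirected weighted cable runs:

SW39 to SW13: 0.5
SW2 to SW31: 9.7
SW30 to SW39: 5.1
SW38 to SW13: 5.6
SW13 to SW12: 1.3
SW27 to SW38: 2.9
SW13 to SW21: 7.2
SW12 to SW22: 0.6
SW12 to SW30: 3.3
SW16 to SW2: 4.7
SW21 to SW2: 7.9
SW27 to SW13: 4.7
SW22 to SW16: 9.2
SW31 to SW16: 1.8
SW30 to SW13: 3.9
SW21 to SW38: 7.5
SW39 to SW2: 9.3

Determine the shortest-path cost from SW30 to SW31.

14.9

Candidate routes:
SW30 - SW39 - SW13 - SW12 - SW22 - SW16 - SW31: 5.1+0.5+1.3+0.6+9.2+1.8 = 18.5
SW30 - SW12 - SW22 - SW16 - SW31: 3.3+0.6+9.2+1.8 = 14.9
SW30 - SW13 - SW12 - SW22 - SW16 - SW31: 3.9+1.3+0.6+9.2+1.8 = 16.8
The minimum is 14.9 via SW30 - SW12 - SW22 - SW16 - SW31.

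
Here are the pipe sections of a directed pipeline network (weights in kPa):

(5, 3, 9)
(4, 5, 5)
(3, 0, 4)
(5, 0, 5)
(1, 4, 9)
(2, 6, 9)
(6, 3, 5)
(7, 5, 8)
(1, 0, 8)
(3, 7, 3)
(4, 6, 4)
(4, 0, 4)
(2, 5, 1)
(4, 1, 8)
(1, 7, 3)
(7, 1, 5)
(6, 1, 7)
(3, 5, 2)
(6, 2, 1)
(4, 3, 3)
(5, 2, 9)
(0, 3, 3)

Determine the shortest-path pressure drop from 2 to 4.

25 kPa

Running Dijkstra from 2:
2: 0
5: 1  (via 2)
0: 6  (via 5)
3: 9  (via 0)
6: 9  (via 2)
7: 12  (via 3)
1: 16  (via 6)
4: 25  (via 1)
Shortest route: 2–6–1–4 = 25 kPa.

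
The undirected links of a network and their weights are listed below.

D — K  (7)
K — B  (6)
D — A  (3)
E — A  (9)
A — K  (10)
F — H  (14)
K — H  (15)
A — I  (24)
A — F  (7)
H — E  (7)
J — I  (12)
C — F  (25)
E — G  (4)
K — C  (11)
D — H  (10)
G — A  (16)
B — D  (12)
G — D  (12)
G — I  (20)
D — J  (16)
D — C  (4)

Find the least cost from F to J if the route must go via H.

40

Best F to H: F → H costing 14
Best H to J: H → D → J costing 26
Total via H: 14 + 26 = 40.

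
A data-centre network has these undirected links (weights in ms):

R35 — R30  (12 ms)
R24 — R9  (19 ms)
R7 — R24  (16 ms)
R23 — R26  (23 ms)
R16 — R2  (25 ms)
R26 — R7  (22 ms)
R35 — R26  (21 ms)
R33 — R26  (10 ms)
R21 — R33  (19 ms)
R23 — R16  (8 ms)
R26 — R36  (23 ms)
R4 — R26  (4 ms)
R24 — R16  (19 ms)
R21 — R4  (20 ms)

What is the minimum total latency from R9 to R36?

80 ms

Running Dijkstra from R9:
R9: 0
R24: 19  (via R9)
R7: 35  (via R24)
R16: 38  (via R24)
R23: 46  (via R16)
R26: 57  (via R7)
R4: 61  (via R26)
R2: 63  (via R16)
R33: 67  (via R26)
R35: 78  (via R26)
R36: 80  (via R26)
Shortest route: R9 → R24 → R7 → R26 → R36 = 80 ms.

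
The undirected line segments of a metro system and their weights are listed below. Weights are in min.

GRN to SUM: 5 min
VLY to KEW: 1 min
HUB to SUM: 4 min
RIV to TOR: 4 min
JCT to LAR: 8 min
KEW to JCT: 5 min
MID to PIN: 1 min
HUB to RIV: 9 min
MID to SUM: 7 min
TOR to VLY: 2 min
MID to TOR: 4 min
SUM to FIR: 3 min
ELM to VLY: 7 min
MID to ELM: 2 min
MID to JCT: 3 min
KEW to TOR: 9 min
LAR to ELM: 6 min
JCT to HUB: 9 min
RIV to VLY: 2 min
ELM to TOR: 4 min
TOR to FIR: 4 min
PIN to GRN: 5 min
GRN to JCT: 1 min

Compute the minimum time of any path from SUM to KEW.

Compare a few routes:
SUM → FIR → TOR → RIV → VLY → KEW: 3+4+4+2+1 = 14
SUM → GRN → JCT → KEW: 5+1+5 = 11
SUM → FIR → TOR → VLY → KEW: 3+4+2+1 = 10
Cheapest is SUM → FIR → TOR → VLY → KEW at 10 min.

10 min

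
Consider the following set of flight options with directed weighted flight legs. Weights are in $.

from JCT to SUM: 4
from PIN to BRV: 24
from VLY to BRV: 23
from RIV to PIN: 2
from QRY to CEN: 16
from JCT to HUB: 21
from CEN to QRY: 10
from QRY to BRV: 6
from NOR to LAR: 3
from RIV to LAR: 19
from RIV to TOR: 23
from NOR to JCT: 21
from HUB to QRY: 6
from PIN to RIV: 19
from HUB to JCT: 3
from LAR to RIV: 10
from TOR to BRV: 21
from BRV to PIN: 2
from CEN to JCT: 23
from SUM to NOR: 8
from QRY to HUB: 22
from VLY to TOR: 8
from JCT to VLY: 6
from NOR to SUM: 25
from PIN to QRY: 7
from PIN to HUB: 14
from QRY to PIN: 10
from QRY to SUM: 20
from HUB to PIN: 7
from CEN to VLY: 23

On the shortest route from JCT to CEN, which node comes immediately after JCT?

Candidate routes:
JCT - HUB - QRY - CEN: 21+6+16 = 43
JCT - SUM - NOR - LAR - RIV - PIN - QRY - CEN: 4+8+3+10+2+7+16 = 50
JCT - HUB - PIN - QRY - CEN: 21+7+7+16 = 51
Cheapest is JCT - HUB - QRY - CEN at $43.
So from JCT the first move is to HUB.

HUB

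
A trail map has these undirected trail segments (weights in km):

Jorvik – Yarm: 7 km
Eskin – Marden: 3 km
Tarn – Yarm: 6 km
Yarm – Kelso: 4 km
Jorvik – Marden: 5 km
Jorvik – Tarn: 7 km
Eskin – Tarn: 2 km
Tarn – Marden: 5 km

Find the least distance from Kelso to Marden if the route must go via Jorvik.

16 km

Best Kelso to Jorvik: Kelso–Yarm–Jorvik costing 11
Best Jorvik to Marden: Jorvik–Marden costing 5
Total via Jorvik: 11 + 5 = 16 km.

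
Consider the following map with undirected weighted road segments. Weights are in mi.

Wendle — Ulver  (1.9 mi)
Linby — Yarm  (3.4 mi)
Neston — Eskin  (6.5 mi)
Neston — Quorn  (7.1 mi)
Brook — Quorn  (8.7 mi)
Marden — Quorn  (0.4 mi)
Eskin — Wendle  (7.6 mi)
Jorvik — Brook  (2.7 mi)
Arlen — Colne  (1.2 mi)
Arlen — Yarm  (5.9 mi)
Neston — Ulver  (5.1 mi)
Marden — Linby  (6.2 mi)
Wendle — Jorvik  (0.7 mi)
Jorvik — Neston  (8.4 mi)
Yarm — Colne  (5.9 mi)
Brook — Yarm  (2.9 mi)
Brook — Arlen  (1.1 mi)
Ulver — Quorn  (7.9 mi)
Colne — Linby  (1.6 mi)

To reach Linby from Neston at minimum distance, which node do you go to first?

Candidate routes:
Neston–Quorn–Marden–Linby: 7.1+0.4+6.2 = 13.7
Neston–Ulver–Wendle–Jorvik–Brook–Arlen–Colne–Linby: 5.1+1.9+0.7+2.7+1.1+1.2+1.6 = 14.3
Cheapest is Neston–Quorn–Marden–Linby at 13.7 mi.
So from Neston the first move is to Quorn.

Quorn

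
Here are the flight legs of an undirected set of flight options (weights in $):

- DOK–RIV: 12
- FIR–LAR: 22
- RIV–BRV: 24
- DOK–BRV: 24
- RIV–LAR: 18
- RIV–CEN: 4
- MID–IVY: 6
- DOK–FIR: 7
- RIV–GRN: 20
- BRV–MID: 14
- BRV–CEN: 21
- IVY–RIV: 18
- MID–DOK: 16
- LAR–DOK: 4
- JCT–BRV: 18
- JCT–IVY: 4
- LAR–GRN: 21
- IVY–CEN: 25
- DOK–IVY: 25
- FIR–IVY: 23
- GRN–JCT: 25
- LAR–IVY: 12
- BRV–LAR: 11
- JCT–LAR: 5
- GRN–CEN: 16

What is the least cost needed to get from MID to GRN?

Running Dijkstra from MID:
MID: 0
IVY: 6  (via MID)
JCT: 10  (via IVY)
BRV: 14  (via MID)
LAR: 15  (via JCT)
DOK: 16  (via MID)
FIR: 23  (via DOK)
RIV: 24  (via IVY)
CEN: 28  (via RIV)
GRN: 35  (via JCT)
Shortest route: MID → IVY → JCT → GRN = $35.

$35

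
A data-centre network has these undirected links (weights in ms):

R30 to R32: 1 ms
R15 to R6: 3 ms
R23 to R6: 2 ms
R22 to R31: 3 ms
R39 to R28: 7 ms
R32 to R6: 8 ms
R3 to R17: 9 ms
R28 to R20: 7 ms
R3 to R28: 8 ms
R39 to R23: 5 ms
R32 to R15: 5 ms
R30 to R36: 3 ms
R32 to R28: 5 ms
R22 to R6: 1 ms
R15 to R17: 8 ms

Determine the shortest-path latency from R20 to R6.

20 ms

Settle nodes by increasing distance from R20:
R20: 0
R28: 7  (via R20)
R32: 12  (via R28)
R30: 13  (via R32)
R39: 14  (via R28)
R3: 15  (via R28)
R36: 16  (via R30)
R15: 17  (via R32)
R23: 19  (via R39)
R6: 20  (via R32)
Shortest route: R20 → R28 → R32 → R6 = 20 ms.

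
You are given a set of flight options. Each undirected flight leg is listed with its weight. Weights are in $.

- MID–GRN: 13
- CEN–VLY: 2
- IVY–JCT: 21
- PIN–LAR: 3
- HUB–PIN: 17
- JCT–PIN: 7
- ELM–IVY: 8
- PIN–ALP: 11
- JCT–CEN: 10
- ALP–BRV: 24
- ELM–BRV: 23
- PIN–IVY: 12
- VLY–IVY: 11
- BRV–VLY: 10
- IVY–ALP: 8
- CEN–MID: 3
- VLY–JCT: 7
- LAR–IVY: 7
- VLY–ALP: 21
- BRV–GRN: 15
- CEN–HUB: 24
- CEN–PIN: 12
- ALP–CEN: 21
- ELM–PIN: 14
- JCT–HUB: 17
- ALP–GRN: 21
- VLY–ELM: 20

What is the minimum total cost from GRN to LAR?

Shortest distances from GRN:
GRN: 0
MID: 13  (via GRN)
BRV: 15  (via GRN)
CEN: 16  (via MID)
VLY: 18  (via CEN)
ALP: 21  (via GRN)
JCT: 25  (via VLY)
PIN: 28  (via CEN)
IVY: 29  (via VLY)
LAR: 31  (via PIN)
Shortest route: GRN → MID → CEN → PIN → LAR = $31.

$31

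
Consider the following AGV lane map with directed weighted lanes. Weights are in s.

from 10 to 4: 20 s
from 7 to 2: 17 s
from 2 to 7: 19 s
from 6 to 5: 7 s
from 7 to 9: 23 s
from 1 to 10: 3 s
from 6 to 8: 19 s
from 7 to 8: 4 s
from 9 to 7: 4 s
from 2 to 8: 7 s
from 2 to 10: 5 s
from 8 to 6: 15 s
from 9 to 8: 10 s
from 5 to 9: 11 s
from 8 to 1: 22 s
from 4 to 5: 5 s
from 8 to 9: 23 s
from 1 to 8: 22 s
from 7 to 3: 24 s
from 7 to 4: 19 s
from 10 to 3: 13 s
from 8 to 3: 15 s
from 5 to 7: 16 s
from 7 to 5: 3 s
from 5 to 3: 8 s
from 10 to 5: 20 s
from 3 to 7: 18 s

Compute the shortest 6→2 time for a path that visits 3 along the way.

Shortest 6→3: 6–5–3 = 15
Shortest 3→2: 3–7–2 = 35
Total via 3: 15 + 35 = 50 s.

50 s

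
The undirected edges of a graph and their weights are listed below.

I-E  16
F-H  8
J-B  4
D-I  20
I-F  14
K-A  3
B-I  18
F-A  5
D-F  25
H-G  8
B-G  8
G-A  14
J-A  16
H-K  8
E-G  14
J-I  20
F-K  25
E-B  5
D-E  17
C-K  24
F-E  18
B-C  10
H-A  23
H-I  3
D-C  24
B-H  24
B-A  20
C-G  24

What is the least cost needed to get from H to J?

Running Dijkstra from H:
H: 0
I: 3  (via H)
F: 8  (via H)
G: 8  (via H)
K: 8  (via H)
A: 11  (via K)
B: 16  (via G)
E: 19  (via I)
J: 20  (via B)
Shortest route: H → G → B → J = 20.

20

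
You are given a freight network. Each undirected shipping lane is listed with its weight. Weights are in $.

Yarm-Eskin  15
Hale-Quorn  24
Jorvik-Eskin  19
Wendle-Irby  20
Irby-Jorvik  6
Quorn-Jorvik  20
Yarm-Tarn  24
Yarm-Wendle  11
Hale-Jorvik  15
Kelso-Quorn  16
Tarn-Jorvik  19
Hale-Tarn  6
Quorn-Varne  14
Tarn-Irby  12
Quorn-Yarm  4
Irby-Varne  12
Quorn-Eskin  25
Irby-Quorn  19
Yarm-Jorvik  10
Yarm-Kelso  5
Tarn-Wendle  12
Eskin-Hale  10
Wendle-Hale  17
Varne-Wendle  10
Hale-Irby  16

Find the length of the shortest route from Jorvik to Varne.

$18

Shortest distances from Jorvik:
Jorvik: 0
Irby: 6  (via Jorvik)
Yarm: 10  (via Jorvik)
Quorn: 14  (via Yarm)
Hale: 15  (via Jorvik)
Kelso: 15  (via Yarm)
Varne: 18  (via Irby)
Shortest route: Jorvik–Irby–Varne = $18.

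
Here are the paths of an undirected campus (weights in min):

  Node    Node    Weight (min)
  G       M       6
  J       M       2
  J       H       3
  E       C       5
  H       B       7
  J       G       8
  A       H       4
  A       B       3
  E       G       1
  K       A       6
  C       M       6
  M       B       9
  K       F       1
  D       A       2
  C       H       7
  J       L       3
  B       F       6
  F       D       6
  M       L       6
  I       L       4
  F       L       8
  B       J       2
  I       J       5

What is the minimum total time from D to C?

13 min

Shortest distances from D:
D: 0
A: 2  (via D)
B: 5  (via A)
F: 6  (via D)
H: 6  (via A)
J: 7  (via B)
K: 7  (via F)
M: 9  (via J)
L: 10  (via J)
I: 12  (via J)
C: 13  (via H)
Shortest route: D–A–H–C = 13 min.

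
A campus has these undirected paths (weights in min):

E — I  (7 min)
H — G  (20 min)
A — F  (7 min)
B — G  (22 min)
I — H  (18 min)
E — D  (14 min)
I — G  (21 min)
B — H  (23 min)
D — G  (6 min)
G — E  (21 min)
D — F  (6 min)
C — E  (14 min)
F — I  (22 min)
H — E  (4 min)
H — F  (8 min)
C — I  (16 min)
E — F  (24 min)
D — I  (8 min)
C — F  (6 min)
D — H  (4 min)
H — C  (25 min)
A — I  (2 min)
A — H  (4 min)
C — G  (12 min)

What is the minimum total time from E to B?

Candidate routes:
E–I–A–H–B: 7+2+4+23 = 36
E–H–D–G–B: 4+4+6+22 = 36
E–H–B: 4+23 = 27
The minimum is 27 min via E–H–B.

27 min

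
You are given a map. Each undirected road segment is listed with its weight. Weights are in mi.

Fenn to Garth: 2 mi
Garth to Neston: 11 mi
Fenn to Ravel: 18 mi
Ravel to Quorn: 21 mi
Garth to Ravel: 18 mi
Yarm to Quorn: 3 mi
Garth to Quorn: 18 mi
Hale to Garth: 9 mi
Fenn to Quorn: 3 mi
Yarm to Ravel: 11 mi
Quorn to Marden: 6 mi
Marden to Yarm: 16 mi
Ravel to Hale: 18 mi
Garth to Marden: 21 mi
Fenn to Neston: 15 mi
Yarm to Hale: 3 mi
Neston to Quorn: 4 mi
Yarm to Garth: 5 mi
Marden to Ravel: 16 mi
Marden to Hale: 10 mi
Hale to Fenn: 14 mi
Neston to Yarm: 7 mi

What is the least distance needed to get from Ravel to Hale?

Compare a few routes:
Ravel → Hale: 18 = 18
Ravel → Yarm → Hale: 11+3 = 14
Cheapest is Ravel → Yarm → Hale at 14 mi.

14 mi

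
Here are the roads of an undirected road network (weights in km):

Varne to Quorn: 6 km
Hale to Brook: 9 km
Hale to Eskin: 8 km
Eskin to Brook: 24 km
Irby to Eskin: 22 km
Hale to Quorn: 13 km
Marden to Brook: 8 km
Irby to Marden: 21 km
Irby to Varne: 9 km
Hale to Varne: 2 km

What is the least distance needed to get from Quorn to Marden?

25 km

Shortest distances from Quorn:
Quorn: 0
Varne: 6  (via Quorn)
Hale: 8  (via Varne)
Irby: 15  (via Varne)
Eskin: 16  (via Hale)
Brook: 17  (via Hale)
Marden: 25  (via Brook)
Shortest route: Quorn → Varne → Hale → Brook → Marden = 25 km.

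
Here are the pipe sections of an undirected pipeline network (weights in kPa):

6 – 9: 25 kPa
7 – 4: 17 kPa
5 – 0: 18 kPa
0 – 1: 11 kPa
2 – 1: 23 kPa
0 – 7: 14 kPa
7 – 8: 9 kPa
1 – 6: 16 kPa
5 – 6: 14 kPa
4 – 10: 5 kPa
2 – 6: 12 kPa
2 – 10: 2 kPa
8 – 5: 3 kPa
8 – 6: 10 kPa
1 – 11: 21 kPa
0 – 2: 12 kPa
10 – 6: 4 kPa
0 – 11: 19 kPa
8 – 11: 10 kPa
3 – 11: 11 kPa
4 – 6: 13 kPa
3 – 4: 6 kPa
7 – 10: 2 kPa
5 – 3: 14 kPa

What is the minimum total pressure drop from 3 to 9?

Compare a few routes:
3 → 4 → 10 → 2 → 6 → 9: 6+5+2+12+25 = 50
3 → 4 → 6 → 9: 6+13+25 = 44
3 → 4 → 10 → 6 → 9: 6+5+4+25 = 40
The minimum is 40 kPa via 3 → 4 → 10 → 6 → 9.

40 kPa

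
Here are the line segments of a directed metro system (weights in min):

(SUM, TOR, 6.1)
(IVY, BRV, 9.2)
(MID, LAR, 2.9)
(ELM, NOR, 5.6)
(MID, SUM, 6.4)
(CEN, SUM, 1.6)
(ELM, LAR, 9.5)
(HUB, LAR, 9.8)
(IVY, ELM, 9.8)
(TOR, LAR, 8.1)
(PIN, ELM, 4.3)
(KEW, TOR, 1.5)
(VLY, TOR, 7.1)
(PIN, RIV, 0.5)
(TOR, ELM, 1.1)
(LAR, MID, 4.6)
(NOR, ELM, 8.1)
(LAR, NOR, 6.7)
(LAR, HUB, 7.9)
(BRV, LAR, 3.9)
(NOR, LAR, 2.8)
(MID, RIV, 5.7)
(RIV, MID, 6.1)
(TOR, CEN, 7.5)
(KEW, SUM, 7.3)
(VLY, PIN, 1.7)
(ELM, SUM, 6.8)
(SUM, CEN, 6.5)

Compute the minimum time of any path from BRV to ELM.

Shortest distances from BRV:
BRV: 0
LAR: 3.9  (via BRV)
MID: 8.5  (via LAR)
NOR: 10.6  (via LAR)
HUB: 11.8  (via LAR)
RIV: 14.2  (via MID)
SUM: 14.9  (via MID)
ELM: 18.7  (via NOR)
Shortest route: BRV → LAR → NOR → ELM = 18.7 min.

18.7 min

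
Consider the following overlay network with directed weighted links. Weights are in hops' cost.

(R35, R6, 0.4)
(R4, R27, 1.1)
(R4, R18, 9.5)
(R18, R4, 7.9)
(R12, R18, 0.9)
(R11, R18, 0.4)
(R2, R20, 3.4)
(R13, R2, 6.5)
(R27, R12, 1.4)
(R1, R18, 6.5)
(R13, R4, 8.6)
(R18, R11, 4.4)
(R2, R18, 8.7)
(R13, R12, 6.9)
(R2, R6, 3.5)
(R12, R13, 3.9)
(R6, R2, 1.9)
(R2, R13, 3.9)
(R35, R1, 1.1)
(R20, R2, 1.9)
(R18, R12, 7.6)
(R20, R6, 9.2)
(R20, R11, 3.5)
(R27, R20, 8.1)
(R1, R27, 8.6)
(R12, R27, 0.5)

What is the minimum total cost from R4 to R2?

Enumerating some paths:
R4–R27–R20–R6–R2: 1.1+8.1+9.2+1.9 = 20.3
R4–R18–R12–R13–R2: 9.5+7.6+3.9+6.5 = 27.5
R4–R27–R12–R13–R2: 1.1+1.4+3.9+6.5 = 12.9
R4–R27–R20–R2: 1.1+8.1+1.9 = 11.1
Cheapest is R4–R27–R20–R2 at 11.1 hops' cost.

11.1 hops' cost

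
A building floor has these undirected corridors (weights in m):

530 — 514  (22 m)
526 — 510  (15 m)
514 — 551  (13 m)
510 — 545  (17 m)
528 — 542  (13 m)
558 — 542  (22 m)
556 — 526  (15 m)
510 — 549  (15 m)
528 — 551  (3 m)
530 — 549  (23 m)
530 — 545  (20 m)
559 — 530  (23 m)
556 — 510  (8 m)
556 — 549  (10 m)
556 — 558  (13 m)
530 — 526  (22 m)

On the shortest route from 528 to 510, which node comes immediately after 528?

542

Compare a few routes:
528–542–558–556–549–510: 13+22+13+10+15 = 73
528–551–514–530–545–510: 3+13+22+20+17 = 75
528–542–558–556–510: 13+22+13+8 = 56
The minimum is 56 m via 528–542–558–556–510.
So from 528 the first move is to 542.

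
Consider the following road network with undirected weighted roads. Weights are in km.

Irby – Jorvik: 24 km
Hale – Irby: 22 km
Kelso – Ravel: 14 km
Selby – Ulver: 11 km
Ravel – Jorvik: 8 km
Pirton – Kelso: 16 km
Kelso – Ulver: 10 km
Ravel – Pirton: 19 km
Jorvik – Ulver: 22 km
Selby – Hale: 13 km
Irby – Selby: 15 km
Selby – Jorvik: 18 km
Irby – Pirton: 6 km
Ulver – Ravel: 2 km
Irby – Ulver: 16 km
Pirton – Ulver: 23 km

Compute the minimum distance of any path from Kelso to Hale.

Compare a few routes:
Kelso → Ulver → Selby → Hale: 10+11+13 = 34
Kelso → Ravel → Ulver → Selby → Hale: 14+2+11+13 = 40
Cheapest is Kelso → Ulver → Selby → Hale at 34 km.

34 km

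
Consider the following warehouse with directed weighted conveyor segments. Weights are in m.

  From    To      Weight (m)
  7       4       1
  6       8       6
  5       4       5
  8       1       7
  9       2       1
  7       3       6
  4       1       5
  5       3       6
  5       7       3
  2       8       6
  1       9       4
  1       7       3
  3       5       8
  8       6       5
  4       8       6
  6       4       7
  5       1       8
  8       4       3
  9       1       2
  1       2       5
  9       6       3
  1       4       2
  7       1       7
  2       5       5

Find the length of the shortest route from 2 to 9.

17 m

Compare a few routes:
2 - 8 - 4 - 1 - 9: 6+3+5+4 = 18
2 - 5 - 1 - 9: 5+8+4 = 17
2 - 5 - 7 - 4 - 1 - 9: 5+3+1+5+4 = 18
The minimum is 17 m via 2 - 5 - 1 - 9.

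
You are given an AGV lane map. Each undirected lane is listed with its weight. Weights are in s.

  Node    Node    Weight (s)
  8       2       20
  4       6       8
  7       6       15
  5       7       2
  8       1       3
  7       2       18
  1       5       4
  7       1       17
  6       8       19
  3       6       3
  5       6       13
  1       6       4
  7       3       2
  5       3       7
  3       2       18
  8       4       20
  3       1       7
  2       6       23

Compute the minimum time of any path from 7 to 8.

Shortest distances from 7:
7: 0
3: 2  (via 7)
5: 2  (via 7)
6: 5  (via 3)
1: 6  (via 5)
8: 9  (via 1)
Shortest route: 7–5–1–8 = 9 s.

9 s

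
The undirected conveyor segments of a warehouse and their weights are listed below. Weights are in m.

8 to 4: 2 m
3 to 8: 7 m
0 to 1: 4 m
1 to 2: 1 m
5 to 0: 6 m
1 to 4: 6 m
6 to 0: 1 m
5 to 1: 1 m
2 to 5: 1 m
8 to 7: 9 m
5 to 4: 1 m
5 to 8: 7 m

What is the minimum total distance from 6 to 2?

6 m

Candidate routes:
6 - 0 - 5 - 1 - 2: 1+6+1+1 = 9
6 - 0 - 1 - 2: 1+4+1 = 6
6 - 0 - 5 - 2: 1+6+1 = 8
6 - 0 - 1 - 5 - 2: 1+4+1+1 = 7
Cheapest is 6 - 0 - 1 - 2 at 6 m.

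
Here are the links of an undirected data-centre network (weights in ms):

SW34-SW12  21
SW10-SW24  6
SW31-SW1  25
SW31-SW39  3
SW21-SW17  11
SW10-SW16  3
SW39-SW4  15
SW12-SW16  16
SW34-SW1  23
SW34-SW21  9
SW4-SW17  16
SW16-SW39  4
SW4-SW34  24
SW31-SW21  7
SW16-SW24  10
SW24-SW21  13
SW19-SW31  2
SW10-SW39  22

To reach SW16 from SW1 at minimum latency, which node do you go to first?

Compare a few routes:
SW1 → SW31 → SW39 → SW16: 25+3+4 = 32
SW1 → SW34 → SW21 → SW31 → SW39 → SW16: 23+9+7+3+4 = 46
SW1 → SW31 → SW39 → SW10 → SW16: 25+3+22+3 = 53
Cheapest is SW1 → SW31 → SW39 → SW16 at 32 ms.
So from SW1 the first move is to SW31.

SW31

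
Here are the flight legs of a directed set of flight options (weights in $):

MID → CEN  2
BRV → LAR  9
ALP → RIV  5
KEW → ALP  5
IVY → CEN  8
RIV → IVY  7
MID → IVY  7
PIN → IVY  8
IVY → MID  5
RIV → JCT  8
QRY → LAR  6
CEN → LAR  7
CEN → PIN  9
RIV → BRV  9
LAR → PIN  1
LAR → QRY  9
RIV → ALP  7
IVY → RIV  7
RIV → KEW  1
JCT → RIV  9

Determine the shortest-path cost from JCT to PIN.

Compare a few routes:
JCT → RIV → IVY → CEN → LAR → PIN: 9+7+8+7+1 = 32
JCT → RIV → IVY → MID → CEN → LAR → PIN: 9+7+5+2+7+1 = 31
JCT → RIV → BRV → LAR → PIN: 9+9+9+1 = 28
Cheapest is JCT → RIV → BRV → LAR → PIN at $28.

$28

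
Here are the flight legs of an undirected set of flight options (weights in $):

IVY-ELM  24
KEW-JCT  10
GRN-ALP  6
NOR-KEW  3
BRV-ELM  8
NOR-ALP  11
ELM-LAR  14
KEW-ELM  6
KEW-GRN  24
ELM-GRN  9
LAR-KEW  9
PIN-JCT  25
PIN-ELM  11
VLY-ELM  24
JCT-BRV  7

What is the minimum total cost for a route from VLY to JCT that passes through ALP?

$63

Best VLY to ALP: VLY → ELM → GRN → ALP costing 39
Shortest ALP→JCT: ALP → NOR → KEW → JCT = 24
Total via ALP: 39 + 24 = $63.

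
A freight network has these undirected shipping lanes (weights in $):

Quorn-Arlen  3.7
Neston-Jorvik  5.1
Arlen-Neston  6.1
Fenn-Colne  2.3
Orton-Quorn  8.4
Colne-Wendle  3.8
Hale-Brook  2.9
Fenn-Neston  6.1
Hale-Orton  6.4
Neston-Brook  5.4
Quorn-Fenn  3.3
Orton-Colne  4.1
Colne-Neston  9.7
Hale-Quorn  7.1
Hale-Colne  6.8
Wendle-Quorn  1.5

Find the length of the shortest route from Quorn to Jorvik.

Running Dijkstra from Quorn:
Quorn: 0
Wendle: 1.5  (via Quorn)
Fenn: 3.3  (via Quorn)
Arlen: 3.7  (via Quorn)
Colne: 5.3  (via Wendle)
Hale: 7.1  (via Quorn)
Orton: 8.4  (via Quorn)
Neston: 9.4  (via Fenn)
Brook: 10  (via Hale)
Jorvik: 14.5  (via Neston)
Shortest route: Quorn → Fenn → Neston → Jorvik = $14.5.

$14.5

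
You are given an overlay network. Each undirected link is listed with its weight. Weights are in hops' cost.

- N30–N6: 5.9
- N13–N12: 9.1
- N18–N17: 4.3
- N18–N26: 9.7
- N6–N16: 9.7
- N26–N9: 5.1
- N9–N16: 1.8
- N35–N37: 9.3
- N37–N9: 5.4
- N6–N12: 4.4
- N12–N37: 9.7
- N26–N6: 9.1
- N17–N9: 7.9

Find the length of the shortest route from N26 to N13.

22.6 hops' cost

Running Dijkstra from N26:
N26: 0
N9: 5.1  (via N26)
N16: 6.9  (via N9)
N6: 9.1  (via N26)
N18: 9.7  (via N26)
N37: 10.5  (via N9)
N17: 13  (via N9)
N12: 13.5  (via N6)
N30: 15  (via N6)
N35: 19.8  (via N37)
N13: 22.6  (via N12)
Shortest route: N26 → N6 → N12 → N13 = 22.6 hops' cost.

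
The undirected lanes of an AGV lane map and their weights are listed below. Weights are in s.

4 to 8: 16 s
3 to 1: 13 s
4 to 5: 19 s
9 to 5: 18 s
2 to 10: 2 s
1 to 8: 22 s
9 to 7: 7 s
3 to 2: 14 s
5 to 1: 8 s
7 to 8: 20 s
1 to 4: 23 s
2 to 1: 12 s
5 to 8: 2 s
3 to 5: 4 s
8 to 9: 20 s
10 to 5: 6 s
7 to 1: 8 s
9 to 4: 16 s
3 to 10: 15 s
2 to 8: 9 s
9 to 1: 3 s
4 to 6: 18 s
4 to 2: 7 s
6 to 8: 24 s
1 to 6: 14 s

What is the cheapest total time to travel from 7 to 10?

22 s

Compare a few routes:
7 → 1 → 5 → 10: 8+8+6 = 22
7 → 9 → 1 → 2 → 10: 7+3+12+2 = 24
7 → 9 → 1 → 5 → 10: 7+3+8+6 = 24
The minimum is 22 s via 7 → 1 → 5 → 10.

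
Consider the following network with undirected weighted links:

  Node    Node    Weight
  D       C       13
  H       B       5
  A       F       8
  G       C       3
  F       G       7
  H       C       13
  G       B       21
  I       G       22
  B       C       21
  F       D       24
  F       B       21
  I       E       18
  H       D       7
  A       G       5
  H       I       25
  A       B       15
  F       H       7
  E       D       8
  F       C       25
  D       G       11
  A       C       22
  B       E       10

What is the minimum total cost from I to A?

27

Compare a few routes:
I - G - A: 22+5 = 27
I - G - F - A: 22+7+8 = 37
I - H - F - A: 25+7+8 = 40
I - E - D - G - A: 18+8+11+5 = 42
The minimum is 27 via I - G - A.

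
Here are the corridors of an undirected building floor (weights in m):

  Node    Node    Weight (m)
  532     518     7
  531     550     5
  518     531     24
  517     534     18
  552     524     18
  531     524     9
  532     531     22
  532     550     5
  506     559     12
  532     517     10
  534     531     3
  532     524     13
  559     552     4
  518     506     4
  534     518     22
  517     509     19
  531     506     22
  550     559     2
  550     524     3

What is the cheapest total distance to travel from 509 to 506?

40 m

Shortest distances from 509:
509: 0
517: 19  (via 509)
532: 29  (via 517)
550: 34  (via 532)
559: 36  (via 550)
518: 36  (via 532)
534: 37  (via 517)
524: 37  (via 550)
531: 39  (via 550)
552: 40  (via 559)
506: 40  (via 518)
Shortest route: 509–517–532–518–506 = 40 m.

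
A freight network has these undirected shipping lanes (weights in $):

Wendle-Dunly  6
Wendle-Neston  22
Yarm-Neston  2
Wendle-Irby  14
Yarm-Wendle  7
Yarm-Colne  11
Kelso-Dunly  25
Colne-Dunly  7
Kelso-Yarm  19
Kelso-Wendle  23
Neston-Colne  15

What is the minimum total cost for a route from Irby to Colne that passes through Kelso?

Shortest Irby→Kelso: Irby → Wendle → Kelso = 37
Shortest Kelso→Colne: Kelso → Yarm → Colne = 30
Total via Kelso: 37 + 30 = $67.

$67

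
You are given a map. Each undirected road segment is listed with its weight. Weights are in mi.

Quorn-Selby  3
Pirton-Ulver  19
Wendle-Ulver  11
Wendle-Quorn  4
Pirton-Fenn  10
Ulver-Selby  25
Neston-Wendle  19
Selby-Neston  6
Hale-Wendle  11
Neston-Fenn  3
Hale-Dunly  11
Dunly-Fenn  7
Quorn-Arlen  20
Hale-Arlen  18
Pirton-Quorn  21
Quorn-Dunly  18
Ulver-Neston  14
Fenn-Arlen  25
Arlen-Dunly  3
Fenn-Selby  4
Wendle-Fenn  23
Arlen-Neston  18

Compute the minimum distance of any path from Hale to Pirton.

28 mi

Compare a few routes:
Hale–Dunly–Fenn–Pirton: 11+7+10 = 28
Hale–Wendle–Quorn–Selby–Fenn–Pirton: 11+4+3+4+10 = 32
Hale–Wendle–Quorn–Pirton: 11+4+21 = 36
Hale–Wendle–Quorn–Selby–Neston–Fenn–Pirton: 11+4+3+6+3+10 = 37
The minimum is 28 mi via Hale–Dunly–Fenn–Pirton.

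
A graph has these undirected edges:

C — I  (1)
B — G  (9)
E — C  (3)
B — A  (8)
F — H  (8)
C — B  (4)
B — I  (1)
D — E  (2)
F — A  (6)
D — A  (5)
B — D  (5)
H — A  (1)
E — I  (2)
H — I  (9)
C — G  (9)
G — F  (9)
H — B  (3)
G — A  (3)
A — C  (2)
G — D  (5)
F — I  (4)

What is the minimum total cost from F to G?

9

Compare a few routes:
F → I → B → H → A → G: 4+1+3+1+3 = 12
F → G: 9 = 9
F → I → C → A → G: 4+1+2+3 = 10
Cheapest is F → G at 9.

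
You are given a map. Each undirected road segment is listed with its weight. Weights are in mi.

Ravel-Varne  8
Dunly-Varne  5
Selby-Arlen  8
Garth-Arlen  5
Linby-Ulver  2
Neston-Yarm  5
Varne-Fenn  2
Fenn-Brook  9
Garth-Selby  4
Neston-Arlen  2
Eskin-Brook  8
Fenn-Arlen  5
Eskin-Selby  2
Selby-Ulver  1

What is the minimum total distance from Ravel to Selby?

23 mi

Candidate routes:
Ravel–Varne–Fenn–Arlen–Garth–Selby: 8+2+5+5+4 = 24
Ravel–Varne–Fenn–Arlen–Selby: 8+2+5+8 = 23
Cheapest is Ravel–Varne–Fenn–Arlen–Selby at 23 mi.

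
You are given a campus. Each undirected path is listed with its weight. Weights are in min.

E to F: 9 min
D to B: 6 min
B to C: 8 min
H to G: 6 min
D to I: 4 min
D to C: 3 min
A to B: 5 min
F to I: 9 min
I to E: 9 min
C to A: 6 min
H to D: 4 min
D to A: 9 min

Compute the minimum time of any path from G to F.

Settle nodes by increasing distance from G:
G: 0
H: 6  (via G)
D: 10  (via H)
C: 13  (via D)
I: 14  (via D)
B: 16  (via D)
A: 19  (via D)
E: 23  (via I)
F: 23  (via I)
Shortest route: G → H → D → I → F = 23 min.

23 min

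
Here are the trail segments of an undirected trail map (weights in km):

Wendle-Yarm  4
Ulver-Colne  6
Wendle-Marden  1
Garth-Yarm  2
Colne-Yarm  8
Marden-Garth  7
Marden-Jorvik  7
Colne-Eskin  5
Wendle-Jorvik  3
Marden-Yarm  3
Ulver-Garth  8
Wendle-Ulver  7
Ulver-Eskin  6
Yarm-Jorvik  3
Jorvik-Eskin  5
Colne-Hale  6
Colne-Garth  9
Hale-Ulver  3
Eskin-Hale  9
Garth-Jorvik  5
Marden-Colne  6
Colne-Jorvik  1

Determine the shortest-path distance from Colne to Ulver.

6 km

Settle nodes by increasing distance from Colne:
Colne: 0
Jorvik: 1  (via Colne)
Wendle: 4  (via Jorvik)
Yarm: 4  (via Jorvik)
Eskin: 5  (via Colne)
Marden: 5  (via Wendle)
Hale: 6  (via Colne)
Ulver: 6  (via Colne)
Shortest route: Colne → Ulver = 6 km.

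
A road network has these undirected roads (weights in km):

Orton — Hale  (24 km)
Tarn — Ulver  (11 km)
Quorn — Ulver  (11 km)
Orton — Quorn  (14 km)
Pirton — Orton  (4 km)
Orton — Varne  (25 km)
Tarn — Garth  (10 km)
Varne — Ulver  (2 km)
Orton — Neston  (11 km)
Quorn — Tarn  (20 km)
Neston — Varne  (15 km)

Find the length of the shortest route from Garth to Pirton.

Enumerating some paths:
Garth → Tarn → Quorn → Orton → Pirton: 10+20+14+4 = 48
Garth → Tarn → Ulver → Quorn → Orton → Pirton: 10+11+11+14+4 = 50
The minimum is 48 km via Garth → Tarn → Quorn → Orton → Pirton.

48 km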